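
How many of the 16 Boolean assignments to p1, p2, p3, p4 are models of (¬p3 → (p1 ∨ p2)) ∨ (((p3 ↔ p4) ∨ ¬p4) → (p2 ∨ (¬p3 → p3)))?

Initial set: {((¬p3 → (p1 ∨ p2)) ∨ (((p3 ↔ p4) ∨ ¬p4) → (p2 ∨ (¬p3 → p3))))}.
((¬p3 → (p1 ∨ p2)) ∨ (((p3 ↔ p4) ∨ ¬p4) → (p2 ∨ (¬p3 → p3)))): β-rule — branch into (¬p3 → (p1 ∨ p2))  //  (((p3 ↔ p4) ∨ ¬p4) → (p2 ∨ (¬p3 → p3))).
  branch 1 (add (¬p3 → (p1 ∨ p2))):
    (¬p3 → (p1 ∨ p2)): β-rule — branch into ¬¬p3  //  (p1 ∨ p2).
      branch 1.1 (add ¬¬p3):
        ○ open, literals {p3=1}.
      branch 1.2 (add (p1 ∨ p2)):
        (p1 ∨ p2): β-rule — branch into p1  //  p2.
          branch 1.2.1 (add p1):
            ○ open, literals {p1=1}.
          branch 1.2.2 (add p2):
            ○ open, literals {p2=1}.
  branch 2 (add (((p3 ↔ p4) ∨ ¬p4) → (p2 ∨ (¬p3 → p3)))):
    (((p3 ↔ p4) ∨ ¬p4) → (p2 ∨ (¬p3 → p3))): β-rule — branch into ¬((p3 ↔ p4) ∨ ¬p4)  //  (p2 ∨ (¬p3 → p3)).
      branch 2.1 (add ¬((p3 ↔ p4) ∨ ¬p4)):
        ¬((p3 ↔ p4) ∨ ¬p4): α-rule — add ¬(p3 ↔ p4), ¬¬p4.
        ¬(p3 ↔ p4): β-rule — branch into p3, ¬p4  //  ¬p3, p4.
          branch 2.1.1 (add p3, ¬p4):
            × closes — contains both p4 and ¬p4.
          branch 2.1.2 (add ¬p3, p4):
            ○ open, literals {p3=0, p4=1}.
      branch 2.2 (add (p2 ∨ (¬p3 → p3))):
        (p2 ∨ (¬p3 → p3)): β-rule — branch into p2  //  (¬p3 → p3).
          branch 2.2.1 (add p2):
            ○ open, literals {p2=1}.
          branch 2.2.2 (add (¬p3 → p3)):
            (¬p3 → p3): β-rule — branch into ¬¬p3  //  p3.
              branch 2.2.2.1 (add ¬¬p3):
                ○ open, literals {p3=1}.
              branch 2.2.2.2 (add p3):
                ○ open, literals {p3=1}.
1 branch closed, 7 open.
Each open branch fixes some atoms; the unmentioned ones are free. Counting distinct full assignments: branch {p3=1} (p1, p2, p4) contributes 8 new; branch {p1=1} (p2, p3, p4) contributes 4 new; branch {p2=1} (p1, p3, p4) contributes 2 new; branch {p3=0, p4=1} (p1, p2) contributes 1 new; branch {p2=1} (p1, p3, p4) contributes 0 new; branch {p3=1} (p1, p2, p4) contributes 0 new; branch {p3=1} (p1, p2, p4) contributes 0 new. Total: 15.

15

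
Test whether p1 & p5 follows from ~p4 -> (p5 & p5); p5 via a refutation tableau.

Initial set: {T (~p4 -> (p5 & p5)); T p5; F (p1 & p5)}.
T (~p4 -> (p5 & p5)): β-rule — branch into F ~p4  //  T (p5 & p5).
  branch 1 (add F ~p4):
    F (p1 & p5): β-rule — branch into F p1  //  F p5.
      branch 1.1 (add F p1):
        ○ open, literals {p1=false, p4=true, p5=true}.
      branch 1.2 (add F p5):
        × closes — contains both p5 and ~p5.
  branch 2 (add T (p5 & p5)):
    T (p5 & p5): α-rule — add T p5, T p5.
    F (p1 & p5): β-rule — branch into F p1  //  F p5.
      branch 2.1 (add F p1):
        ○ open, literals {p1=false, p5=true}.
      branch 2.2 (add F p5):
        × closes — contains both p5 and ~p5.
2 branches closed, 2 open.
An open branch gives a countermodel: p1=false, p4=true, p5=true (unmentioned atoms arbitrary); the premises hold there but the conclusion fails.

No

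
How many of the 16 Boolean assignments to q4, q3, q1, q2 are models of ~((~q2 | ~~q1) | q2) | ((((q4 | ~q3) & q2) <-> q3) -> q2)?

12

Initial set: {(~((~q2 | ~~q1) | q2) | ((((q4 | ~q3) & q2) <-> q3) -> q2))}.
(~((~q2 | ~~q1) | q2) | ((((q4 | ~q3) & q2) <-> q3) -> q2)): β-rule — branch into ~((~q2 | ~~q1) | q2)  //  ((((q4 | ~q3) & q2) <-> q3) -> q2).
  branch 1 (add ~((~q2 | ~~q1) | q2)):
    ~((~q2 | ~~q1) | q2): α-rule — add ~(~q2 | ~~q1), ~q2.
    ~(~q2 | ~~q1): α-rule — add ~~q2, ~~~q1.
    × closes — contains both q2 and ~q2.
  branch 2 (add ((((q4 | ~q3) & q2) <-> q3) -> q2)):
    ((((q4 | ~q3) & q2) <-> q3) -> q2): β-rule — branch into ~(((q4 | ~q3) & q2) <-> q3)  //  q2.
      branch 2.1 (add ~(((q4 | ~q3) & q2) <-> q3)):
        ~(((q4 | ~q3) & q2) <-> q3): β-rule — branch into ((q4 | ~q3) & q2), ~q3  //  ~((q4 | ~q3) & q2), q3.
          branch 2.1.1 (add ((q4 | ~q3) & q2), ~q3):
            ((q4 | ~q3) & q2): α-rule — add (q4 | ~q3), q2.
            (q4 | ~q3): β-rule — branch into q4  //  ~q3.
              branch 2.1.1.1 (add q4):
                ○ open, literals {q2=true, q3=false, q4=true}.
              branch 2.1.1.2 (add ~q3):
                ○ open, literals {q2=true, q3=false}.
          branch 2.1.2 (add ~((q4 | ~q3) & q2), q3):
            ~((q4 | ~q3) & q2): β-rule — branch into ~(q4 | ~q3)  //  ~q2.
              branch 2.1.2.1 (add ~(q4 | ~q3)):
                ~(q4 | ~q3): α-rule — add ~q4, ~~q3.
                ○ open, literals {q3=true, q4=false}.
              branch 2.1.2.2 (add ~q2):
                ○ open, literals {q2=false, q3=true}.
      branch 2.2 (add q2):
        ○ open, literals {q2=true}.
1 branch closed, 5 open.
Each open branch fixes some atoms; the unmentioned ones are free. Counting distinct full assignments: branch {q2=true, q3=false, q4=true} (q1) contributes 2 new; branch {q2=true, q3=false} (q4, q1) contributes 2 new; branch {q3=true, q4=false} (q1, q2) contributes 4 new; branch {q2=false, q3=true} (q4, q1) contributes 2 new; branch {q2=true} (q4, q3, q1) contributes 2 new. Total: 12.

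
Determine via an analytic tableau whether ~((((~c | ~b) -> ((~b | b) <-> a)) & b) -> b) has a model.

Initial set: {T ~((((~c | ~b) -> ((~b | b) <-> a)) & b) -> b)}.
T ~((((~c | ~b) -> ((~b | b) <-> a)) & b) -> b): α-rule — add T (((~c | ~b) -> ((~b | b) <-> a)) & b), F b.
T (((~c | ~b) -> ((~b | b) <-> a)) & b): α-rule — add T ((~c | ~b) -> ((~b | b) <-> a)), T b.
× closes — contains both b and ~b.
All 1 branch closes.
Every branch closed; the formula is unsatisfiable.

Unsatisfiable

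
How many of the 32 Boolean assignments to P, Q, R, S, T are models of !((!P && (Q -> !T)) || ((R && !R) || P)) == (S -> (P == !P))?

16

Initial set: {T (!((!P && (Q -> !T)) || ((R && !R) || P)) == (S -> (P == !P)))}.
T (!((!P && (Q -> !T)) || ((R && !R) || P)) == (S -> (P == !P))): β-rule — branch into T !((!P && (Q -> !T)) || ((R && !R) || P)), T (S -> (P == !P))  //  F !((!P && (Q -> !T)) || ((R && !R) || P)), F (S -> (P == !P)).
  branch 1 (add T !((!P && (Q -> !T)) || ((R && !R) || P)), T (S -> (P == !P))):
    T !((!P && (Q -> !T)) || ((R && !R) || P)): α-rule — add F (!P && (Q -> !T)), F ((R && !R) || P).
    F ((R && !R) || P): α-rule — add F (R && !R), F P.
    T (S -> (P == !P)): β-rule — branch into F S  //  T (P == !P).
      branch 1.1 (add F S):
        F (!P && (Q -> !T)): β-rule — branch into F !P  //  F (Q -> !T).
          branch 1.1.1 (add F !P):
            × closes — contains both P and !P.
          branch 1.1.2 (add F (Q -> !T)):
            F (Q -> !T): α-rule — add T Q, F !T.
            F (R && !R): β-rule — branch into F R  //  F !R.
              branch 1.1.2.1 (add F R):
                ○ open, literals {P=0, Q=1, R=0, S=0, T=1}.
              branch 1.1.2.2 (add F !R):
                ○ open, literals {P=0, Q=1, R=1, S=0, T=1}.
      branch 1.2 (add T (P == !P)):
        F (!P && (Q -> !T)): β-rule — branch into F !P  //  F (Q -> !T).
          branch 1.2.1 (add F !P):
            × closes — contains both P and !P.
          branch 1.2.2 (add F (Q -> !T)):
            F (Q -> !T): α-rule — add T Q, F !T.
            F (R && !R): β-rule — branch into F R  //  F !R.
              branch 1.2.2.1 (add F R):
                T (P == !P): β-rule — branch into T P, T !P  //  F P, F !P.
                  branch 1.2.2.1.1 (add T P, T !P):
                    × closes — contains both P and !P.
                  branch 1.2.2.1.2 (add F P, F !P):
                    × closes — contains both P and !P.
              branch 1.2.2.2 (add F !R):
                T (P == !P): β-rule — branch into T P, T !P  //  F P, F !P.
                  branch 1.2.2.2.1 (add T P, T !P):
                    × closes — contains both P and !P.
                  branch 1.2.2.2.2 (add F P, F !P):
                    × closes — contains both P and !P.
  branch 2 (add F !((!P && (Q -> !T)) || ((R && !R) || P)), F (S -> (P == !P))):
    F (S -> (P == !P)): α-rule — add T S, F (P == !P).
    F !((!P && (Q -> !T)) || ((R && !R) || P)): β-rule — branch into T (!P && (Q -> !T))  //  T ((R && !R) || P).
      branch 2.1 (add T (!P && (Q -> !T))):
        T (!P && (Q -> !T)): α-rule — add T !P, T (Q -> !T).
        F (P == !P): β-rule — branch into T P, F !P  //  F P, T !P.
          branch 2.1.1 (add T P, F !P):
            × closes — contains both P and !P.
          branch 2.1.2 (add F P, T !P):
            T (Q -> !T): β-rule — branch into F Q  //  T !T.
              branch 2.1.2.1 (add F Q):
                ○ open, literals {P=0, Q=0, S=1}.
              branch 2.1.2.2 (add T !T):
                ○ open, literals {P=0, S=1, T=0}.
      branch 2.2 (add T ((R && !R) || P)):
        F (P == !P): β-rule — branch into T P, F !P  //  F P, T !P.
          branch 2.2.1 (add T P, F !P):
            T ((R && !R) || P): β-rule — branch into T (R && !R)  //  T P.
              branch 2.2.1.1 (add T (R && !R)):
                T (R && !R): α-rule — add T R, T !R.
                × closes — contains both R and !R.
              branch 2.2.1.2 (add T P):
                ○ open, literals {P=1, S=1}.
          branch 2.2.2 (add F P, T !P):
            T ((R && !R) || P): β-rule — branch into T (R && !R)  //  T P.
              branch 2.2.2.1 (add T (R && !R)):
                T (R && !R): α-rule — add T R, T !R.
                × closes — contains both R and !R.
              branch 2.2.2.2 (add T P):
                × closes — contains both P and !P.
10 branches closed, 5 open.
Each open branch fixes some atoms; the unmentioned ones are free. Counting distinct full assignments: branch {P=0, Q=1, R=0, S=0, T=1} (none free) contributes 1 new; branch {P=0, Q=1, R=1, S=0, T=1} (none free) contributes 1 new; branch {P=0, Q=0, S=1} (R, T) contributes 4 new; branch {P=0, S=1, T=0} (Q, R) contributes 2 new; branch {P=1, S=1} (Q, R, T) contributes 8 new. Total: 16.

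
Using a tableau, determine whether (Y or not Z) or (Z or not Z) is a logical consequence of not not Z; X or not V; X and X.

Initial set: {not not Z; (X or not V); (X and X); not ((Y or not Z) or (Z or not Z))}.
not not Z: drop double negation, giving Z.
(X and X): α-rule — add X, X.
not ((Y or not Z) or (Z or not Z)): α-rule — add not (Y or not Z), not (Z or not Z).
not (Y or not Z): α-rule — add not Y, not not Z.
not (Z or not Z): α-rule — add not Z, not not Z.
× closes — contains both Z and not Z.
All 1 branch closes.
Every branch closed, so the premises entail the conclusion.

Yes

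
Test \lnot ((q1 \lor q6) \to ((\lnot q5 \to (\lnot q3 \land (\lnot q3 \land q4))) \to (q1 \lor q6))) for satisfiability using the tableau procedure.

Unsatisfiable

Initial set: {\lnot ((q1 \lor q6) \to ((\lnot q5 \to (\lnot q3 \land (\lnot q3 \land q4))) \to (q1 \lor q6)))}.
\lnot ((q1 \lor q6) \to ((\lnot q5 \to (\lnot q3 \land (\lnot q3 \land q4))) \to (q1 \lor q6))): α-rule — add (q1 \lor q6), \lnot ((\lnot q5 \to (\lnot q3 \land (\lnot q3 \land q4))) \to (q1 \lor q6)).
\lnot ((\lnot q5 \to (\lnot q3 \land (\lnot q3 \land q4))) \to (q1 \lor q6)): α-rule — add (\lnot q5 \to (\lnot q3 \land (\lnot q3 \land q4))), \lnot (q1 \lor q6).
\lnot (q1 \lor q6): α-rule — add \lnot q1, \lnot q6.
(q1 \lor q6): β-rule — branch into q1  //  q6.
  branch 1 (add q1):
    × closes — contains both q1 and \lnot q1.
  branch 2 (add q6):
    × closes — contains both q6 and \lnot q6.
All 2 branches close.
Every branch closed; the formula is unsatisfiable.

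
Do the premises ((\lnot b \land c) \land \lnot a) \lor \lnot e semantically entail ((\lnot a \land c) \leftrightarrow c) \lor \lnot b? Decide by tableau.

No

Initial set: {(((\lnot b \land c) \land \lnot a) \lor \lnot e); \lnot (((\lnot a \land c) \leftrightarrow c) \lor \lnot b)}.
\lnot (((\lnot a \land c) \leftrightarrow c) \lor \lnot b): α-rule — add \lnot ((\lnot a \land c) \leftrightarrow c), \lnot \lnot b.
(((\lnot b \land c) \land \lnot a) \lor \lnot e): β-rule — branch into ((\lnot b \land c) \land \lnot a)  //  \lnot e.
  branch 1 (add ((\lnot b \land c) \land \lnot a)):
    ((\lnot b \land c) \land \lnot a): α-rule — add (\lnot b \land c), \lnot a.
    (\lnot b \land c): α-rule — add \lnot b, c.
    × closes — contains both b and \lnot b.
  branch 2 (add \lnot e):
    \lnot ((\lnot a \land c) \leftrightarrow c): β-rule — branch into (\lnot a \land c), \lnot c  //  \lnot (\lnot a \land c), c.
      branch 2.1 (add (\lnot a \land c), \lnot c):
        (\lnot a \land c): α-rule — add \lnot a, c.
        × closes — contains both c and \lnot c.
      branch 2.2 (add \lnot (\lnot a \land c), c):
        \lnot (\lnot a \land c): β-rule — branch into \lnot \lnot a  //  \lnot c.
          branch 2.2.1 (add \lnot \lnot a):
            ○ open, literals {a=T, b=T, c=T, e=F}.
          branch 2.2.2 (add \lnot c):
            × closes — contains both c and \lnot c.
3 branches closed, 1 open.
An open branch gives a countermodel: a=T, b=T, c=T, e=F (unmentioned atoms arbitrary); the premises hold there but the conclusion fails.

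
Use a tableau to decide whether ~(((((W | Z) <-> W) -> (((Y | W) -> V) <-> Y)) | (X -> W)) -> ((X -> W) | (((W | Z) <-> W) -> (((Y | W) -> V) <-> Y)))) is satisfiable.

Unsatisfiable

Initial set: {~(((((W | Z) <-> W) -> (((Y | W) -> V) <-> Y)) | (X -> W)) -> ((X -> W) | (((W | Z) <-> W) -> (((Y | W) -> V) <-> Y))))}.
~(((((W | Z) <-> W) -> (((Y | W) -> V) <-> Y)) | (X -> W)) -> ((X -> W) | (((W | Z) <-> W) -> (((Y | W) -> V) <-> Y)))): α-rule — add ((((W | Z) <-> W) -> (((Y | W) -> V) <-> Y)) | (X -> W)), ~((X -> W) | (((W | Z) <-> W) -> (((Y | W) -> V) <-> Y))).
~((X -> W) | (((W | Z) <-> W) -> (((Y | W) -> V) <-> Y))): α-rule — add ~(X -> W), ~(((W | Z) <-> W) -> (((Y | W) -> V) <-> Y)).
~(X -> W): α-rule — add X, ~W.
~(((W | Z) <-> W) -> (((Y | W) -> V) <-> Y)): α-rule — add ((W | Z) <-> W), ~(((Y | W) -> V) <-> Y).
((((W | Z) <-> W) -> (((Y | W) -> V) <-> Y)) | (X -> W)): β-rule — branch into (((W | Z) <-> W) -> (((Y | W) -> V) <-> Y))  //  (X -> W).
  branch 1 (add (((W | Z) <-> W) -> (((Y | W) -> V) <-> Y))):
    ((W | Z) <-> W): β-rule — branch into (W | Z), W  //  ~(W | Z), ~W.
      branch 1.1 (add (W | Z), W):
        × closes — contains both W and ~W.
      branch 1.2 (add ~(W | Z), ~W):
        ~(W | Z): α-rule — add ~W, ~Z.
        ~(((Y | W) -> V) <-> Y): β-rule — branch into ((Y | W) -> V), ~Y  //  ~((Y | W) -> V), Y.
          branch 1.2.1 (add ((Y | W) -> V), ~Y):
            (((W | Z) <-> W) -> (((Y | W) -> V) <-> Y)): β-rule — branch into ~((W | Z) <-> W)  //  (((Y | W) -> V) <-> Y).
              branch 1.2.1.1 (add ~((W | Z) <-> W)):
                ((Y | W) -> V): β-rule — branch into ~(Y | W)  //  V.
                  branch 1.2.1.1.1 (add ~(Y | W)):
                    ~(Y | W): α-rule — add ~Y, ~W.
                    ~((W | Z) <-> W): β-rule — branch into (W | Z), ~W  //  ~(W | Z), W.
                      branch 1.2.1.1.1.1 (add (W | Z), ~W):
                        (W | Z): β-rule — branch into W  //  Z.
                          branch 1.2.1.1.1.1.1 (add W):
                            × closes — contains both W and ~W.
                          branch 1.2.1.1.1.1.2 (add Z):
                            × closes — contains both Z and ~Z.
                      branch 1.2.1.1.1.2 (add ~(W | Z), W):
                        × closes — contains both W and ~W.
                  branch 1.2.1.1.2 (add V):
                    ~((W | Z) <-> W): β-rule — branch into (W | Z), ~W  //  ~(W | Z), W.
                      branch 1.2.1.1.2.1 (add (W | Z), ~W):
                        (W | Z): β-rule — branch into W  //  Z.
                          branch 1.2.1.1.2.1.1 (add W):
                            × closes — contains both W and ~W.
                          branch 1.2.1.1.2.1.2 (add Z):
                            × closes — contains both Z and ~Z.
                      branch 1.2.1.1.2.2 (add ~(W | Z), W):
                        × closes — contains both W and ~W.
              branch 1.2.1.2 (add (((Y | W) -> V) <-> Y)):
                ((Y | W) -> V): β-rule — branch into ~(Y | W)  //  V.
                  branch 1.2.1.2.1 (add ~(Y | W)):
                    ~(Y | W): α-rule — add ~Y, ~W.
                    (((Y | W) -> V) <-> Y): β-rule — branch into ((Y | W) -> V), Y  //  ~((Y | W) -> V), ~Y.
                      branch 1.2.1.2.1.1 (add ((Y | W) -> V), Y):
                        × closes — contains both Y and ~Y.
                      branch 1.2.1.2.1.2 (add ~((Y | W) -> V), ~Y):
                        ~((Y | W) -> V): α-rule — add (Y | W), ~V.
                        (Y | W): β-rule — branch into Y  //  W.
                          branch 1.2.1.2.1.2.1 (add Y):
                            × closes — contains both Y and ~Y.
                          branch 1.2.1.2.1.2.2 (add W):
                            × closes — contains both W and ~W.
                  branch 1.2.1.2.2 (add V):
                    (((Y | W) -> V) <-> Y): β-rule — branch into ((Y | W) -> V), Y  //  ~((Y | W) -> V), ~Y.
                      branch 1.2.1.2.2.1 (add ((Y | W) -> V), Y):
                        × closes — contains both Y and ~Y.
                      branch 1.2.1.2.2.2 (add ~((Y | W) -> V), ~Y):
                        ~((Y | W) -> V): α-rule — add (Y | W), ~V.
                        × closes — contains both V and ~V.
          branch 1.2.2 (add ~((Y | W) -> V), Y):
            ~((Y | W) -> V): α-rule — add (Y | W), ~V.
            (((W | Z) <-> W) -> (((Y | W) -> V) <-> Y)): β-rule — branch into ~((W | Z) <-> W)  //  (((Y | W) -> V) <-> Y).
              branch 1.2.2.1 (add ~((W | Z) <-> W)):
                (Y | W): β-rule — branch into Y  //  W.
                  branch 1.2.2.1.1 (add Y):
                    ~((W | Z) <-> W): β-rule — branch into (W | Z), ~W  //  ~(W | Z), W.
                      branch 1.2.2.1.1.1 (add (W | Z), ~W):
                        (W | Z): β-rule — branch into W  //  Z.
                          branch 1.2.2.1.1.1.1 (add W):
                            × closes — contains both W and ~W.
                          branch 1.2.2.1.1.1.2 (add Z):
                            × closes — contains both Z and ~Z.
                      branch 1.2.2.1.1.2 (add ~(W | Z), W):
                        × closes — contains both W and ~W.
                  branch 1.2.2.1.2 (add W):
                    × closes — contains both W and ~W.
              branch 1.2.2.2 (add (((Y | W) -> V) <-> Y)):
                (Y | W): β-rule — branch into Y  //  W.
                  branch 1.2.2.2.1 (add Y):
                    (((Y | W) -> V) <-> Y): β-rule — branch into ((Y | W) -> V), Y  //  ~((Y | W) -> V), ~Y.
                      branch 1.2.2.2.1.1 (add ((Y | W) -> V), Y):
                        ((Y | W) -> V): β-rule — branch into ~(Y | W)  //  V.
                          branch 1.2.2.2.1.1.1 (add ~(Y | W)):
                            ~(Y | W): α-rule — add ~Y, ~W.
                            × closes — contains both Y and ~Y.
                          branch 1.2.2.2.1.1.2 (add V):
                            × closes — contains both V and ~V.
                      branch 1.2.2.2.1.2 (add ~((Y | W) -> V), ~Y):
                        × closes — contains both Y and ~Y.
                  branch 1.2.2.2.2 (add W):
                    × closes — contains both W and ~W.
  branch 2 (add (X -> W)):
    ((W | Z) <-> W): β-rule — branch into (W | Z), W  //  ~(W | Z), ~W.
      branch 2.1 (add (W | Z), W):
        × closes — contains both W and ~W.
      branch 2.2 (add ~(W | Z), ~W):
        ~(W | Z): α-rule — add ~W, ~Z.
        ~(((Y | W) -> V) <-> Y): β-rule — branch into ((Y | W) -> V), ~Y  //  ~((Y | W) -> V), Y.
          branch 2.2.1 (add ((Y | W) -> V), ~Y):
            (X -> W): β-rule — branch into ~X  //  W.
              branch 2.2.1.1 (add ~X):
                × closes — contains both X and ~X.
              branch 2.2.1.2 (add W):
                × closes — contains both W and ~W.
          branch 2.2.2 (add ~((Y | W) -> V), Y):
            ~((Y | W) -> V): α-rule — add (Y | W), ~V.
            (X -> W): β-rule — branch into ~X  //  W.
              branch 2.2.2.1 (add ~X):
                × closes — contains both X and ~X.
              branch 2.2.2.2 (add W):
                × closes — contains both W and ~W.
All 25 branches close.
Every branch closed; the formula is unsatisfiable.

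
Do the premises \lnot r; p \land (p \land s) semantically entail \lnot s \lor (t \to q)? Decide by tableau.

Initial set: {\lnot r; (p \land (p \land s)); \lnot (\lnot s \lor (t \to q))}.
(p \land (p \land s)): α-rule — add p, (p \land s).
\lnot (\lnot s \lor (t \to q)): α-rule — add \lnot \lnot s, \lnot (t \to q).
(p \land s): α-rule — add p, s.
\lnot (t \to q): α-rule — add t, \lnot q.
○ open, literals {p=1, q=0, r=0, s=1, t=1}.
0 branches closed, 1 open.
An open branch gives a countermodel: p=1, q=0, r=0, s=1, t=1 (unmentioned atoms arbitrary); the premises hold there but the conclusion fails.

No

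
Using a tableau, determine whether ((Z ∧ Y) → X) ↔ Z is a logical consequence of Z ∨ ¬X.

No

Initial set: {(Z ∨ ¬X); ¬(((Z ∧ Y) → X) ↔ Z)}.
(Z ∨ ¬X): β-rule — branch into Z  //  ¬X.
  branch 1 (add Z):
    ¬(((Z ∧ Y) → X) ↔ Z): β-rule — branch into ((Z ∧ Y) → X), ¬Z  //  ¬((Z ∧ Y) → X), Z.
      branch 1.1 (add ((Z ∧ Y) → X), ¬Z):
        × closes — contains both Z and ¬Z.
      branch 1.2 (add ¬((Z ∧ Y) → X), Z):
        ¬((Z ∧ Y) → X): α-rule — add (Z ∧ Y), ¬X.
        (Z ∧ Y): α-rule — add Z, Y.
        ○ open, literals {X=0, Y=1, Z=1}.
  branch 2 (add ¬X):
    ¬(((Z ∧ Y) → X) ↔ Z): β-rule — branch into ((Z ∧ Y) → X), ¬Z  //  ¬((Z ∧ Y) → X), Z.
      branch 2.1 (add ((Z ∧ Y) → X), ¬Z):
        ((Z ∧ Y) → X): β-rule — branch into ¬(Z ∧ Y)  //  X.
          branch 2.1.1 (add ¬(Z ∧ Y)):
            ¬(Z ∧ Y): β-rule — branch into ¬Z  //  ¬Y.
              branch 2.1.1.1 (add ¬Z):
                ○ open, literals {X=0, Z=0}.
              branch 2.1.1.2 (add ¬Y):
                ○ open, literals {X=0, Y=0, Z=0}.
          branch 2.1.2 (add X):
            × closes — contains both X and ¬X.
      branch 2.2 (add ¬((Z ∧ Y) → X), Z):
        ¬((Z ∧ Y) → X): α-rule — add (Z ∧ Y), ¬X.
        (Z ∧ Y): α-rule — add Z, Y.
        ○ open, literals {X=0, Y=1, Z=1}.
2 branches closed, 4 open.
An open branch gives a countermodel: X=0, Y=1, Z=1 (unmentioned atoms arbitrary); the premises hold there but the conclusion fails.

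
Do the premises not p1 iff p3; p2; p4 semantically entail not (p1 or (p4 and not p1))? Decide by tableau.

Initial set: {(not p1 iff p3); p2; p4; not not (p1 or (p4 and not p1))}.
(not p1 iff p3): β-rule — branch into not p1, p3  //  not not p1, not p3.
  branch 1 (add not p1, p3):
    not not (p1 or (p4 and not p1)): β-rule — branch into p1  //  (p4 and not p1).
      branch 1.1 (add p1):
        × closes — contains both p1 and not p1.
      branch 1.2 (add (p4 and not p1)):
        (p4 and not p1): α-rule — add p4, not p1.
        ○ open, literals {p1=0, p2=1, p3=1, p4=1}.
  branch 2 (add not not p1, not p3):
    not not (p1 or (p4 and not p1)): β-rule — branch into p1  //  (p4 and not p1).
      branch 2.1 (add p1):
        ○ open, literals {p1=1, p2=1, p3=0, p4=1}.
      branch 2.2 (add (p4 and not p1)):
        (p4 and not p1): α-rule — add p4, not p1.
        × closes — contains both p1 and not p1.
2 branches closed, 2 open.
An open branch gives a countermodel: p1=0, p2=1, p3=1, p4=1 (unmentioned atoms arbitrary); the premises hold there but the conclusion fails.

No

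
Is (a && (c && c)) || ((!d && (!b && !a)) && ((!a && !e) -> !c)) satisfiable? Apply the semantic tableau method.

Initial set: {T ((a && (c && c)) || ((!d && (!b && !a)) && ((!a && !e) -> !c)))}.
T ((a && (c && c)) || ((!d && (!b && !a)) && ((!a && !e) -> !c))): β-rule — branch into T (a && (c && c))  //  T ((!d && (!b && !a)) && ((!a && !e) -> !c)).
  branch 1 (add T (a && (c && c))):
    T (a && (c && c)): α-rule — add T a, T (c && c).
    T (c && c): α-rule — add T c, T c.
    ○ open, literals {a=T, c=T}.
  branch 2 (add T ((!d && (!b && !a)) && ((!a && !e) -> !c))):
    T ((!d && (!b && !a)) && ((!a && !e) -> !c)): α-rule — add T (!d && (!b && !a)), T ((!a && !e) -> !c).
    T (!d && (!b && !a)): α-rule — add T !d, T (!b && !a).
    T (!b && !a): α-rule — add T !b, T !a.
    T ((!a && !e) -> !c): β-rule — branch into F (!a && !e)  //  T !c.
      branch 2.1 (add F (!a && !e)):
        F (!a && !e): β-rule — branch into F !a  //  F !e.
          branch 2.1.1 (add F !a):
            × closes — contains both a and !a.
          branch 2.1.2 (add F !e):
            ○ open, literals {a=F, b=F, d=F, e=T}.
      branch 2.2 (add T !c):
        ○ open, literals {a=F, b=F, c=F, d=F}.
1 branch closed, 3 open.
An open branch gives a satisfying assignment: a=T, c=T.

Satisfiable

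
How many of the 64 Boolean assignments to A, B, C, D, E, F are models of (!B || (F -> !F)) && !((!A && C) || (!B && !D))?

24

Initial set: {((!B || (F -> !F)) && !((!A && C) || (!B && !D)))}.
((!B || (F -> !F)) && !((!A && C) || (!B && !D))): α-rule — add (!B || (F -> !F)), !((!A && C) || (!B && !D)).
!((!A && C) || (!B && !D)): α-rule — add !(!A && C), !(!B && !D).
(!B || (F -> !F)): β-rule — branch into !B  //  (F -> !F).
  branch 1 (add !B):
    !(!A && C): β-rule — branch into !!A  //  !C.
      branch 1.1 (add !!A):
        !(!B && !D): β-rule — branch into !!B  //  !!D.
          branch 1.1.1 (add !!B):
            × closes — contains both B and !B.
          branch 1.1.2 (add !!D):
            ○ open, literals {A=T, B=F, D=T}.
      branch 1.2 (add !C):
        !(!B && !D): β-rule — branch into !!B  //  !!D.
          branch 1.2.1 (add !!B):
            × closes — contains both B and !B.
          branch 1.2.2 (add !!D):
            ○ open, literals {B=F, C=F, D=T}.
  branch 2 (add (F -> !F)):
    !(!A && C): β-rule — branch into !!A  //  !C.
      branch 2.1 (add !!A):
        !(!B && !D): β-rule — branch into !!B  //  !!D.
          branch 2.1.1 (add !!B):
            (F -> !F): β-rule — branch into !F  //  !F.
              branch 2.1.1.1 (add !F):
                ○ open, literals {A=T, B=T, F=F}.
              branch 2.1.1.2 (add !F):
                ○ open, literals {A=T, B=T, F=F}.
          branch 2.1.2 (add !!D):
            (F -> !F): β-rule — branch into !F  //  !F.
              branch 2.1.2.1 (add !F):
                ○ open, literals {A=T, D=T, F=F}.
              branch 2.1.2.2 (add !F):
                ○ open, literals {A=T, D=T, F=F}.
      branch 2.2 (add !C):
        !(!B && !D): β-rule — branch into !!B  //  !!D.
          branch 2.2.1 (add !!B):
            (F -> !F): β-rule — branch into !F  //  !F.
              branch 2.2.1.1 (add !F):
                ○ open, literals {B=T, C=F, F=F}.
              branch 2.2.1.2 (add !F):
                ○ open, literals {B=T, C=F, F=F}.
          branch 2.2.2 (add !!D):
            (F -> !F): β-rule — branch into !F  //  !F.
              branch 2.2.2.1 (add !F):
                ○ open, literals {C=F, D=T, F=F}.
              branch 2.2.2.2 (add !F):
                ○ open, literals {C=F, D=T, F=F}.
2 branches closed, 10 open.
Each open branch fixes some atoms; the unmentioned ones are free. Counting distinct full assignments: branch {A=T, B=F, D=T} (C, E, F) contributes 8 new; branch {B=F, C=F, D=T} (A, E, F) contributes 4 new; branch {A=T, B=T, F=F} (C, D, E) contributes 8 new; branch {A=T, B=T, F=F} (C, D, E) contributes 0 new; branch {A=T, D=T, F=F} (B, C, E) contributes 0 new; branch {A=T, D=T, F=F} (B, C, E) contributes 0 new; branch {B=T, C=F, F=F} (A, D, E) contributes 4 new; branch {B=T, C=F, F=F} (A, D, E) contributes 0 new; branch {C=F, D=T, F=F} (A, B, E) contributes 0 new; branch {C=F, D=T, F=F} (A, B, E) contributes 0 new. Total: 24.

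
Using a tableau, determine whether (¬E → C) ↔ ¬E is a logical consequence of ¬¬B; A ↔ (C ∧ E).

Initial set: {¬¬B; (A ↔ (C ∧ E)); ¬((¬E → C) ↔ ¬E)}.
¬¬B: drop double negation, giving B.
(A ↔ (C ∧ E)): β-rule — branch into A, (C ∧ E)  //  ¬A, ¬(C ∧ E).
  branch 1 (add A, (C ∧ E)):
    (C ∧ E): α-rule — add C, E.
    ¬((¬E → C) ↔ ¬E): β-rule — branch into (¬E → C), ¬¬E  //  ¬(¬E → C), ¬E.
      branch 1.1 (add (¬E → C), ¬¬E):
        (¬E → C): β-rule — branch into ¬¬E  //  C.
          branch 1.1.1 (add ¬¬E):
            ○ open, literals {A=true, B=true, C=true, E=true}.
          branch 1.1.2 (add C):
            ○ open, literals {A=true, B=true, C=true, E=true}.
      branch 1.2 (add ¬(¬E → C), ¬E):
        × closes — contains both E and ¬E.
  branch 2 (add ¬A, ¬(C ∧ E)):
    ¬((¬E → C) ↔ ¬E): β-rule — branch into (¬E → C), ¬¬E  //  ¬(¬E → C), ¬E.
      branch 2.1 (add (¬E → C), ¬¬E):
        ¬(C ∧ E): β-rule — branch into ¬C  //  ¬E.
          branch 2.1.1 (add ¬C):
            (¬E → C): β-rule — branch into ¬¬E  //  C.
              branch 2.1.1.1 (add ¬¬E):
                ○ open, literals {A=false, B=true, C=false, E=true}.
              branch 2.1.1.2 (add C):
                × closes — contains both C and ¬C.
          branch 2.1.2 (add ¬E):
            × closes — contains both E and ¬E.
      branch 2.2 (add ¬(¬E → C), ¬E):
        ¬(¬E → C): α-rule — add ¬E, ¬C.
        ¬(C ∧ E): β-rule — branch into ¬C  //  ¬E.
          branch 2.2.1 (add ¬C):
            ○ open, literals {A=false, B=true, C=false, E=false}.
          branch 2.2.2 (add ¬E):
            ○ open, literals {A=false, B=true, C=false, E=false}.
3 branches closed, 5 open.
An open branch gives a countermodel: A=true, B=true, C=true, E=true (unmentioned atoms arbitrary); the premises hold there but the conclusion fails.

No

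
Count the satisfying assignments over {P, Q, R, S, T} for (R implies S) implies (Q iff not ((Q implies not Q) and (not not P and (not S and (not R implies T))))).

Initial set: {((R implies S) implies (Q iff not ((Q implies not Q) and (not not P and (not S and (not R implies T))))))}.
((R implies S) implies (Q iff not ((Q implies not Q) and (not not P and (not S and (not R implies T)))))): β-rule — branch into not (R implies S)  //  (Q iff not ((Q implies not Q) and (not not P and (not S and (not R implies T))))).
  branch 1 (add not (R implies S)):
    not (R implies S): α-rule — add R, not S.
    ○ open, literals {R=1, S=0}.
  branch 2 (add (Q iff not ((Q implies not Q) and (not not P and (not S and (not R implies T)))))):
    (Q iff not ((Q implies not Q) and (not not P and (not S and (not R implies T))))): β-rule — branch into Q, not ((Q implies not Q) and (not not P and (not S and (not R implies T))))  //  not Q, not not ((Q implies not Q) and (not not P and (not S and (not R implies T)))).
      branch 2.1 (add Q, not ((Q implies not Q) and (not not P and (not S and (not R implies T))))):
        not ((Q implies not Q) and (not not P and (not S and (not R implies T)))): β-rule — branch into not (Q implies not Q)  //  not (not not P and (not S and (not R implies T))).
          branch 2.1.1 (add not (Q implies not Q)):
            not (Q implies not Q): α-rule — add Q, not not Q.
            ○ open, literals {Q=1}.
          branch 2.1.2 (add not (not not P and (not S and (not R implies T)))):
            not (not not P and (not S and (not R implies T))): β-rule — branch into not not not P  //  not (not S and (not R implies T)).
              branch 2.1.2.1 (add not not not P):
                not not not P: drop double negation, giving not P.
                ○ open, literals {P=0, Q=1}.
              branch 2.1.2.2 (add not (not S and (not R implies T))):
                not (not S and (not R implies T)): β-rule — branch into not not S  //  not (not R implies T).
                  branch 2.1.2.2.1 (add not not S):
                    ○ open, literals {Q=1, S=1}.
                  branch 2.1.2.2.2 (add not (not R implies T)):
                    not (not R implies T): α-rule — add not R, not T.
                    ○ open, literals {Q=1, R=0, T=0}.
      branch 2.2 (add not Q, not not ((Q implies not Q) and (not not P and (not S and (not R implies T))))):
        not not ((Q implies not Q) and (not not P and (not S and (not R implies T)))): α-rule — add (Q implies not Q), (not not P and (not S and (not R implies T))).
        (not not P and (not S and (not R implies T))): α-rule — add not not P, (not S and (not R implies T)).
        not not P: drop double negation, giving P.
        (not S and (not R implies T)): α-rule — add not S, (not R implies T).
        (Q implies not Q): β-rule — branch into not Q  //  not Q.
          branch 2.2.1 (add not Q):
            (not R implies T): β-rule — branch into not not R  //  T.
              branch 2.2.1.1 (add not not R):
                ○ open, literals {P=1, Q=0, R=1, S=0}.
              branch 2.2.1.2 (add T):
                ○ open, literals {P=1, Q=0, S=0, T=1}.
          branch 2.2.2 (add not Q):
            (not R implies T): β-rule — branch into not not R  //  T.
              branch 2.2.2.1 (add not not R):
                ○ open, literals {P=1, Q=0, R=1, S=0}.
              branch 2.2.2.2 (add T):
                ○ open, literals {P=1, Q=0, S=0, T=1}.
0 branches closed, 9 open.
Each open branch fixes some atoms; the unmentioned ones are free. Counting distinct full assignments: branch {R=1, S=0} (P, Q, T) contributes 8 new; branch {Q=1} (P, R, S, T) contributes 12 new; branch {P=0, Q=1} (R, S, T) contributes 0 new; branch {Q=1, S=1} (P, R, T) contributes 0 new; branch {Q=1, R=0, T=0} (P, S) contributes 0 new; branch {P=1, Q=0, R=1, S=0} (T) contributes 0 new; branch {P=1, Q=0, S=0, T=1} (R) contributes 1 new; branch {P=1, Q=0, R=1, S=0} (T) contributes 0 new; branch {P=1, Q=0, S=0, T=1} (R) contributes 0 new. Total: 21.

21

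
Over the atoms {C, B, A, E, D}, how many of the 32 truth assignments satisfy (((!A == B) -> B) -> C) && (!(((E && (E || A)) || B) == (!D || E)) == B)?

Initial set: {T ((((!A == B) -> B) -> C) && (!(((E && (E || A)) || B) == (!D || E)) == B))}.
T ((((!A == B) -> B) -> C) && (!(((E && (E || A)) || B) == (!D || E)) == B)): α-rule — add T (((!A == B) -> B) -> C), T (!(((E && (E || A)) || B) == (!D || E)) == B).
T (((!A == B) -> B) -> C): β-rule — branch into F ((!A == B) -> B)  //  T C.
  branch 1 (add F ((!A == B) -> B)):
    F ((!A == B) -> B): α-rule — add T (!A == B), F B.
    T (!(((E && (E || A)) || B) == (!D || E)) == B): β-rule — branch into T !(((E && (E || A)) || B) == (!D || E)), T B  //  F !(((E && (E || A)) || B) == (!D || E)), F B.
      branch 1.1 (add T !(((E && (E || A)) || B) == (!D || E)), T B):
        × closes — contains both B and !B.
      branch 1.2 (add F !(((E && (E || A)) || B) == (!D || E)), F B):
        T (!A == B): β-rule — branch into T !A, T B  //  F !A, F B.
          branch 1.2.1 (add T !A, T B):
            × closes — contains both B and !B.
          branch 1.2.2 (add F !A, F B):
            F !(((E && (E || A)) || B) == (!D || E)): β-rule — branch into T ((E && (E || A)) || B), T (!D || E)  //  F ((E && (E || A)) || B), F (!D || E).
              branch 1.2.2.1 (add T ((E && (E || A)) || B), T (!D || E)):
                T ((E && (E || A)) || B): β-rule — branch into T (E && (E || A))  //  T B.
                  branch 1.2.2.1.1 (add T (E && (E || A))):
                    T (E && (E || A)): α-rule — add T E, T (E || A).
                    T (!D || E): β-rule — branch into T !D  //  T E.
                      branch 1.2.2.1.1.1 (add T !D):
                        T (E || A): β-rule — branch into T E  //  T A.
                          branch 1.2.2.1.1.1.1 (add T E):
                            ○ open, literals {A=true, B=false, D=false, E=true}.
                          branch 1.2.2.1.1.1.2 (add T A):
                            ○ open, literals {A=true, B=false, D=false, E=true}.
                      branch 1.2.2.1.1.2 (add T E):
                        T (E || A): β-rule — branch into T E  //  T A.
                          branch 1.2.2.1.1.2.1 (add T E):
                            ○ open, literals {A=true, B=false, E=true}.
                          branch 1.2.2.1.1.2.2 (add T A):
                            ○ open, literals {A=true, B=false, E=true}.
                  branch 1.2.2.1.2 (add T B):
                    × closes — contains both B and !B.
              branch 1.2.2.2 (add F ((E && (E || A)) || B), F (!D || E)):
                F ((E && (E || A)) || B): α-rule — add F (E && (E || A)), F B.
                F (!D || E): α-rule — add F !D, F E.
                F (E && (E || A)): β-rule — branch into F E  //  F (E || A).
                  branch 1.2.2.2.1 (add F E):
                    ○ open, literals {A=true, B=false, D=true, E=false}.
                  branch 1.2.2.2.2 (add F (E || A)):
                    F (E || A): α-rule — add F E, F A.
                    × closes — contains both A and !A.
  branch 2 (add T C):
    T (!(((E && (E || A)) || B) == (!D || E)) == B): β-rule — branch into T !(((E && (E || A)) || B) == (!D || E)), T B  //  F !(((E && (E || A)) || B) == (!D || E)), F B.
      branch 2.1 (add T !(((E && (E || A)) || B) == (!D || E)), T B):
        T !(((E && (E || A)) || B) == (!D || E)): β-rule — branch into T ((E && (E || A)) || B), F (!D || E)  //  F ((E && (E || A)) || B), T (!D || E).
          branch 2.1.1 (add T ((E && (E || A)) || B), F (!D || E)):
            F (!D || E): α-rule — add F !D, F E.
            T ((E && (E || A)) || B): β-rule — branch into T (E && (E || A))  //  T B.
              branch 2.1.1.1 (add T (E && (E || A))):
                T (E && (E || A)): α-rule — add T E, T (E || A).
                × closes — contains both E and !E.
              branch 2.1.1.2 (add T B):
                ○ open, literals {B=true, C=true, D=true, E=false}.
          branch 2.1.2 (add F ((E && (E || A)) || B), T (!D || E)):
            F ((E && (E || A)) || B): α-rule — add F (E && (E || A)), F B.
            × closes — contains both B and !B.
      branch 2.2 (add F !(((E && (E || A)) || B) == (!D || E)), F B):
        F !(((E && (E || A)) || B) == (!D || E)): β-rule — branch into T ((E && (E || A)) || B), T (!D || E)  //  F ((E && (E || A)) || B), F (!D || E).
          branch 2.2.1 (add T ((E && (E || A)) || B), T (!D || E)):
            T ((E && (E || A)) || B): β-rule — branch into T (E && (E || A))  //  T B.
              branch 2.2.1.1 (add T (E && (E || A))):
                T (E && (E || A)): α-rule — add T E, T (E || A).
                T (!D || E): β-rule — branch into T !D  //  T E.
                  branch 2.2.1.1.1 (add T !D):
                    T (E || A): β-rule — branch into T E  //  T A.
                      branch 2.2.1.1.1.1 (add T E):
                        ○ open, literals {B=false, C=true, D=false, E=true}.
                      branch 2.2.1.1.1.2 (add T A):
                        ○ open, literals {A=true, B=false, C=true, D=false, E=true}.
                  branch 2.2.1.1.2 (add T E):
                    T (E || A): β-rule — branch into T E  //  T A.
                      branch 2.2.1.1.2.1 (add T E):
                        ○ open, literals {B=false, C=true, E=true}.
                      branch 2.2.1.1.2.2 (add T A):
                        ○ open, literals {A=true, B=false, C=true, E=true}.
              branch 2.2.1.2 (add T B):
                × closes — contains both B and !B.
          branch 2.2.2 (add F ((E && (E || A)) || B), F (!D || E)):
            F ((E && (E || A)) || B): α-rule — add F (E && (E || A)), F B.
            F (!D || E): α-rule — add F !D, F E.
            F (E && (E || A)): β-rule — branch into F E  //  F (E || A).
              branch 2.2.2.1 (add F E):
                ○ open, literals {B=false, C=true, D=true, E=false}.
              branch 2.2.2.2 (add F (E || A)):
                F (E || A): α-rule — add F E, F A.
                ○ open, literals {A=false, B=false, C=true, D=true, E=false}.
7 branches closed, 12 open.
Each open branch fixes some atoms; the unmentioned ones are free. Counting distinct full assignments: branch {A=true, B=false, D=false, E=true} (C) contributes 2 new; branch {A=true, B=false, D=false, E=true} (C) contributes 0 new; branch {A=true, B=false, E=true} (C, D) contributes 2 new; branch {A=true, B=false, E=true} (C, D) contributes 0 new; branch {A=true, B=false, D=true, E=false} (C) contributes 2 new; branch {B=true, C=true, D=true, E=false} (A) contributes 2 new; branch {B=false, C=true, D=false, E=true} (A) contributes 1 new; branch {A=true, B=false, C=true, D=false, E=true} (none free) contributes 0 new; branch {B=false, C=true, E=true} (A, D) contributes 1 new; branch {A=true, B=false, C=true, E=true} (D) contributes 0 new; branch {B=false, C=true, D=true, E=false} (A) contributes 1 new; branch {A=false, B=false, C=true, D=true, E=false} (none free) contributes 0 new. Total: 11.

11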